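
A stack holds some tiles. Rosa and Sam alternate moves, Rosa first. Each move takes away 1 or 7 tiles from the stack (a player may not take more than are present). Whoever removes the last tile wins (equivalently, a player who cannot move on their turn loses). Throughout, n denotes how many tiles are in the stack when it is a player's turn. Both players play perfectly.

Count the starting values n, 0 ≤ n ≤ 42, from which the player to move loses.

Positions with no move are L. A position that does have a move is losing for the player to move precisely when every available move leads to a winning position for the opponent. Fill in the labels:
n=0: no move → L
n=1: reaches L-position 0 → W
n=2: only reaches 1(W), which is W → L
n=3: reaches L-position 2 → W
n=4: only reaches 3(W), which is W → L
n=5: reaches L-position 4 → W
n=6: only reaches 5(W), which is W → L
n=7: reaches L-position 6 → W
n=8: only reaches 7(W), 1(W), all W → L
n=9: reaches L-position 8 → W
n=10: only reaches 9(W), 3(W), all W → L
n=11: reaches L-position 10 → W
n=12: only reaches 11(W), 5(W), all W → L
n=13: reaches L-position 12 → W
n=14: only reaches 13(W), 7(W), all W → L
n=15: reaches L-position 14 → W
n=16: only reaches 15(W), 9(W), all W → L
n=17: reaches L-position 16 → W
n=18: only reaches 17(W), 11(W), all W → L
n=19: reaches L-position 18 → W
n=20: only reaches 19(W), 13(W), all W → L
n=21: reaches L-position 20 → W
n=22: only reaches 21(W), 15(W), all W → L
n=23: reaches L-position 22 → W
n=24: only reaches 23(W), 17(W), all W → L
n=25: reaches L-position 24 → W
n=26: only reaches 25(W), 19(W), all W → L
n=27: reaches L-position 26 → W
n=28: only reaches 27(W), 21(W), all W → L
n=29: reaches L-position 28 → W
n=30: only reaches 29(W), 23(W), all W → L
n=31: reaches L-position 30 → W
n=32: only reaches 31(W), 25(W), all W → L
n=33: reaches L-position 32 → W
n=34: only reaches 33(W), 27(W), all W → L
n=35: reaches L-position 34 → W
n=36: only reaches 35(W), 29(W), all W → L
n=37: reaches L-position 36 → W
n=38: only reaches 37(W), 31(W), all W → L
n=39: reaches L-position 38 → W
n=40: only reaches 39(W), 33(W), all W → L
n=41: reaches L-position 40 → W
n=42: only reaches 41(W), 35(W), all W → L
L entries with 0 ≤ n ≤ 42: n = 0, 2, 4, 6, 8, 10, 12, 14, 16, 18, 20, 22, 24, 26, 28, 30, 32, 34, 36, 38, 40, 42; that makes 22.

22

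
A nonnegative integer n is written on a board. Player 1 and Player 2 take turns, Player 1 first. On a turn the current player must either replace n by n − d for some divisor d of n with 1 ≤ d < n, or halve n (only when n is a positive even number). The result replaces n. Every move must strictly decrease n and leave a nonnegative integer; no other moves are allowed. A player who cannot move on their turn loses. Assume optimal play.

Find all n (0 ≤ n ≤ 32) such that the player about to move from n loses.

Compute win/loss labels from the base case upward. A position with no move is L. Any other position is W if it can reach an L in one move, else L.
n=0: no move → L
n=1: no move → L
n=2: →1(L), so W
n=3: →2(W) only, which is W, so L
n=4: →3(L), so W
n=5: →4(W) only, which is W, so L
n=6: →3(L), so W
n=7: →6(W) only, which is W, so L
n=8: →7(L), so W
n=9: →6(W), 8(W) — all W, so L
n=10: →5(L), so W
n=11: →10(W) only, which is W, so L
n=12: →9(L), so W
n=13: →12(W) only, which is W, so L
n=14: →7(L), so W
n=15: →10(W), 12(W), 14(W) — all W, so L
n=16: →15(L), so W
n=17: →16(W) only, which is W, so L
n=18: →9(L), so W
n=19: →18(W) only, which is W, so L
n=20: →15(L), so W
n=21: →14(W), 18(W), 20(W) — all W, so L
n=22: →11(L), so W
n=23: →22(W) only, which is W, so L
n=24: →21(L), so W
n=25: →20(W), 24(W) — all W, so L
n=26: →13(L), so W
n=27: →18(W), 24(W), 26(W) — all W, so L
n=28: →21(L), so W
n=29: →28(W) only, which is W, so L
n=30: →15(L), so W
n=31: →30(W) only, which is W, so L
n=32: →31(L), so W
The losing starting values of n are exactly the entries labelled L in this table (17 of them).

0, 1, 3, 5, 7, 9, 11, 13, 15, 17, 19, 21, 23, 25, 27, 29, 31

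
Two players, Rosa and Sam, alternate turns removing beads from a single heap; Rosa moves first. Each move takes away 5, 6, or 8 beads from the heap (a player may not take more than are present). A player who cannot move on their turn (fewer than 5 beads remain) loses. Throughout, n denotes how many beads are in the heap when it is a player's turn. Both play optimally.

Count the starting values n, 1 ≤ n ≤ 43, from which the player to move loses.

Positions with no move are L. A position that does have a move is losing for the player to move precisely when every available move leads to a winning position for the opponent. Fill in the labels:
n=0: no move → L
n=1: no move → L
n=2: no move → L
n=3: no move → L
n=4: no move → L
n=5: →0(L), so W
n=6: →1(L), so W
n=7: →2(L), so W
n=8: →3(L), so W
n=9: →4(L), so W
n=10: →4(L), so W
n=11: →3(L), so W
n=12: →4(L), so W
n=13: →8(W), 7(W), 5(W) — all W, so L
n=14: →9(W), 8(W), 6(W) — all W, so L
n=15: →10(W), 9(W), 7(W) — all W, so L
n=16: →11(W), 10(W), 8(W) — all W, so L
n=17: →12(W), 11(W), 9(W) — all W, so L
n=18: →13(L), so W
n=19: →14(L), so W
n=20: →15(L), so W
n=21: →16(L), so W
n=22: →17(L), so W
n=23: →17(L), so W
n=24: →16(L), so W
n=25: →17(L), so W
n=26: →21(W), 20(W), 18(W) — all W, so L
n=27: →22(W), 21(W), 19(W) — all W, so L
n=28: →23(W), 22(W), 20(W) — all W, so L
n=29: →24(W), 23(W), 21(W) — all W, so L
n=30: →25(W), 24(W), 22(W) — all W, so L
n=31: →26(L), so W
n=32: →27(L), so W
n=33: →28(L), so W
n=34: →29(L), so W
n=35: →30(L), so W
n=36: →30(L), so W
n=37: →29(L), so W
n=38: →30(L), so W
n=39: →34(W), 33(W), 31(W) — all W, so L
n=40: →35(W), 34(W), 32(W) — all W, so L
n=41: →36(W), 35(W), 33(W) — all W, so L
n=42: →37(W), 36(W), 34(W) — all W, so L
n=43: →38(W), 37(W), 35(W) — all W, so L
L entries with 1 ≤ n ≤ 43 (n=0 is outside the asked range and is not counted): n = 1, 2, 3, 4, 13, 14, 15, 16, 17, 26, 27, 28, 29, 30, 39, 40, 41, 42, 43; that makes 19.

19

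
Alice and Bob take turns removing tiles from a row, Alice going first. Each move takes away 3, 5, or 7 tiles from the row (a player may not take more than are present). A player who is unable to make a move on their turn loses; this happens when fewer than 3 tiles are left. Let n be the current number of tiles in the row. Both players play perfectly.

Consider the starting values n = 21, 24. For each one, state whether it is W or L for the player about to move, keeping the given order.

Positions with no move are L. A position that does have a move is losing for the player to move precisely when every available move leads to a winning position for the opponent. Fill in the labels:
n=0: no move → L
n=1: no move → L
n=2: no move → L
n=3: →0(L), so W
n=4: →1(L), so W
n=5: →2(L), so W
n=6: →1(L), so W
n=7: →2(L), so W
n=8: →1(L), so W
n=9: →2(L), so W
n=10: →7(W), 5(W), 3(W) — all W, so L
n=11: →8(W), 6(W), 4(W) — all W, so L
n=12: →9(W), 7(W), 5(W) — all W, so L
n=13: →10(L), so W
n=14: →11(L), so W
n=15: →12(L), so W
n=16: →11(L), so W
n=17: →12(L), so W
n=18: →11(L), so W
n=19: →12(L), so W
n=20: →17(W), 15(W), 13(W) — all W, so L
n=21: →18(W), 16(W), 14(W) — all W, so L
n=22: →19(W), 17(W), 15(W) — all W, so L
n=23: →20(L), so W
n=24: →21(L), so W

21: L, 24: W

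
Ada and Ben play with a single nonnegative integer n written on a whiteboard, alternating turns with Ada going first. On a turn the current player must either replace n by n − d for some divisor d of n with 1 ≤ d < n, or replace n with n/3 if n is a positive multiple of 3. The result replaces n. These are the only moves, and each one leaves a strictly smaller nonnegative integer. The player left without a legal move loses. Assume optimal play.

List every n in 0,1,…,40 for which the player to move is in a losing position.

0, 1, 4, 7, 9, 11, 13, 15, 17, 19, 23, 25, 28, 31, 36

Build the W/L table. Terminal = L. A non-terminal position is W if it has a move to some L; otherwise it is L.
n=0: no move → L
n=1: no move → L
n=2: can move to 1, which is L ⇒ W
n=3: can move to 1, which is L ⇒ W
n=4: moves to 2(W), 3(W); every one is W ⇒ L
n=5: can move to 4, which is L ⇒ W
n=6: can move to 4, which is L ⇒ W
n=7: the only move is to 6(W), a W ⇒ L
n=8: can move to 4, which is L ⇒ W
n=9: moves to 3(W), 6(W), 8(W); every one is W ⇒ L
n=10: can move to 9, which is L ⇒ W
n=11: the only move is to 10(W), a W ⇒ L
n=12: can move to 4, which is L ⇒ W
n=13: the only move is to 12(W), a W ⇒ L
n=14: can move to 7, which is L ⇒ W
n=15: moves to 5(W), 10(W), 12(W), 14(W); every one is W ⇒ L
n=16: can move to 15, which is L ⇒ W
n=17: the only move is to 16(W), a W ⇒ L
n=18: can move to 9, which is L ⇒ W
n=19: the only move is to 18(W), a W ⇒ L
n=20: can move to 15, which is L ⇒ W
n=21: can move to 7, which is L ⇒ W
n=22: can move to 11, which is L ⇒ W
n=23: the only move is to 22(W), a W ⇒ L
n=24: can move to 23, which is L ⇒ W
n=25: moves to 20(W), 24(W); every one is W ⇒ L
n=26: can move to 13, which is L ⇒ W
n=27: can move to 9, which is L ⇒ W
n=28: moves to 14(W), 21(W), 24(W), 26(W), 27(W); every one is W ⇒ L
n=29: can move to 28, which is L ⇒ W
n=30: can move to 15, which is L ⇒ W
n=31: the only move is to 30(W), a W ⇒ L
n=32: can move to 28, which is L ⇒ W
n=33: can move to 11, which is L ⇒ W
n=34: can move to 17, which is L ⇒ W
n=35: can move to 28, which is L ⇒ W
n=36: moves to 12(W), 18(W), 24(W), 27(W), 30(W), 32(W), 33(W), 34(W), 35(W); every one is W ⇒ L
n=37: can move to 36, which is L ⇒ W
n=38: can move to 19, which is L ⇒ W
n=39: can move to 13, which is L ⇒ W
n=40: can move to 36, which is L ⇒ W
Reading off the rows marked L gives the requested list; there are 15 such values of n.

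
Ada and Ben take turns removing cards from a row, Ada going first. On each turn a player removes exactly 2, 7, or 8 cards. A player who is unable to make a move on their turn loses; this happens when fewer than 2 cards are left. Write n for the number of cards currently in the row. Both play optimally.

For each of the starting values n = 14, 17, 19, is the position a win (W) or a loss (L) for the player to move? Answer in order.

14: L, 17: W, 19: L

Compute win/loss labels from the base case upward. A position with no move is L. Any other position is W if it can reach an L in one move, else L.
n=0: no move → L
n=1: no move → L
n=2: W (go to 0, an L position)
n=3: W (go to 1, an L position)
n=4: L (sole option 2(W) is W)
n=5: L (sole option 3(W) is W)
n=6: W (go to 4, an L position)
n=7: W (go to 5, an L position)
n=8: W (go to 1, an L position)
n=9: W (go to 1, an L position)
n=10: L (options 8(W), 3(W), 2(W) are all W)
n=11: W (go to 4, an L position)
n=12: W (go to 10, an L position)
n=13: W (go to 5, an L position)
n=14: L (options 12(W), 7(W), 6(W) are all W)
n=15: L (options 13(W), 8(W), 7(W) are all W)
n=16: W (go to 14, an L position)
n=17: W (go to 15, an L position)
n=18: W (go to 10, an L position)
n=19: L (options 17(W), 12(W), 11(W) are all W)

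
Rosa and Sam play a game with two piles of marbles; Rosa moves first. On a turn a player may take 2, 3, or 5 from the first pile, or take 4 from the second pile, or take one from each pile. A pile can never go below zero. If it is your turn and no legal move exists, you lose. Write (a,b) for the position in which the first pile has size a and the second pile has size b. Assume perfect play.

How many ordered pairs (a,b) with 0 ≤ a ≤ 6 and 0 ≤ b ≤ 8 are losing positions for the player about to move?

18

Classify positions by backward induction: terminal positions (no move available) are L. From any other position, the mover wins iff some move reaches an L.
Every move lowers a or b (never raises either), so fill the grid row by row in increasing a, and left to right within a row: each cell's successors are then already labelled.
      b=0  b=1  b=2  b=3  b=4  b=5  b=6  b=7  b=8
a=0:    L    L    L    L    W    W    W    W    L
a=1:    L    W    W    W    W    L    L    L    L
a=2:    W    W    W    W    L    L    W    W    W
a=3:    W    W    W    W    L    W    W    W    W
a=4:    W    L    L    L    W    W    W    W    W
a=5:    W    W    W    W    W    W    L    L    W
a=6:    W    W    W    W    W    W    W    W    W
Cells with no legal move (terminal, hence L): (0,0), (0,1), (0,2), (0,3), (1,0).
The remaining L cells, each justified by listing all of its moves:
(0,8): →(0,4)(W) only, which is W, so L
(1,5): →(1,1)(W), (0,4)(W) — all W, so L
(1,6): →(1,2)(W), (0,5)(W) — all W, so L
(1,7): →(1,3)(W), (0,6)(W) — all W, so L
(1,8): →(1,4)(W), (0,7)(W) — all W, so L
(2,4): →(0,4)(W), (2,0)(W), (1,3)(W) — all W, so L
(2,5): →(0,5)(W), (2,1)(W), (1,4)(W) — all W, so L
(3,4): →(1,4)(W), (0,4)(W), (3,0)(W), (2,3)(W) — all W, so L
(4,1): →(2,1)(W), (1,1)(W), (3,0)(W) — all W, so L
(4,2): →(2,2)(W), (1,2)(W), (3,1)(W) — all W, so L
(4,3): →(2,3)(W), (1,3)(W), (3,2)(W) — all W, so L
(5,6): →(3,6)(W), (2,6)(W), (0,6)(W), (5,2)(W), (4,5)(W) — all W, so L
(5,7): →(3,7)(W), (2,7)(W), (0,7)(W), (5,3)(W), (4,6)(W) — all W, so L
Every other cell has at least one move into one of the L cells above, so it is W.
L cells per row: a=0: 5, a=1: 5, a=2: 2, a=3: 1, a=4: 3, a=5: 2, a=6: 0; total 18.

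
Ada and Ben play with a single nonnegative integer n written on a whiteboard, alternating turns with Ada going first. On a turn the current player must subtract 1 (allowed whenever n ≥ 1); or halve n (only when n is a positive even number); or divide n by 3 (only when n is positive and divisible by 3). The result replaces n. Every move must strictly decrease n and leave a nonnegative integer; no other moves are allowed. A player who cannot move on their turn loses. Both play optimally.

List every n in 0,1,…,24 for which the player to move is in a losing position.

0, 2, 5, 7, 9, 11, 13, 16, 19, 23

Work bottom-up. With no move the player to move loses. Otherwise the position is W if at least one move leads to an L position for the opponent, and L if every move leads to a W.
n=0: no move → L
n=1: →0(L), so W
n=2: →1(W) only, which is W, so L
n=3: →2(L), so W
n=4: →2(L), so W
n=5: →4(W) only, which is W, so L
n=6: →2(L), so W
n=7: →6(W) only, which is W, so L
n=8: →7(L), so W
n=9: →3(W), 8(W) — all W, so L
n=10: →5(L), so W
n=11: →10(W) only, which is W, so L
n=12: →11(L), so W
n=13: →12(W) only, which is W, so L
n=14: →7(L), so W
n=15: →5(L), so W
n=16: →8(W), 15(W) — all W, so L
n=17: →16(L), so W
n=18: →9(L), so W
n=19: →18(W) only, which is W, so L
n=20: →19(L), so W
n=21: →7(L), so W
n=22: →11(L), so W
n=23: →22(W) only, which is W, so L
n=24: →23(L), so W
Reading off the rows marked L gives the requested list; there are 10 such values of n.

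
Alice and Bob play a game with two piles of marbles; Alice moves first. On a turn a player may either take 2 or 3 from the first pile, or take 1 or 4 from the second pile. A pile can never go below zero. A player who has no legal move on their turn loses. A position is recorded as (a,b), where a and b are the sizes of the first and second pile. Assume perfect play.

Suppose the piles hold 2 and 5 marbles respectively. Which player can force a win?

Alice wins.

Classify positions by backward induction: terminal positions (no move available) are L. From any other position, the mover wins iff some move reaches an L.
No move ever increases a pile, so every position that can arise here has a ≤ 2 and b ≤ 5; it is enough to label the cells with 0 ≤ a ≤ 2 and 0 ≤ b ≤ 5.
Every move lowers a or b (never raises either), so fill the grid row by row in increasing a, and left to right within a row: each cell's successors are then already labelled.
      b=0  b=1  b=2  b=3  b=4  b=5
a=0:    L    W    L    W    W    L
a=1:    L    W    L    W    W    L
a=2:    W    L    W    L    W    W
Cells with no legal move (terminal, hence L): (0,0), (1,0).
The remaining L cells, each justified by listing all of its moves:
(0,2): the only move is to (0,1)(W), a W ⇒ L
(0,5): moves to (0,4)(W), (0,1)(W); every one is W ⇒ L
(1,2): the only move is to (1,1)(W), a W ⇒ L
(1,5): moves to (1,4)(W), (1,1)(W); every one is W ⇒ L
(2,1): moves to (0,1)(W), (2,0)(W); every one is W ⇒ L
(2,3): moves to (0,3)(W), (2,2)(W); every one is W ⇒ L
Every other cell has at least one move into one of the L cells above, so it is W.
The starting position (2,5) is W: Alice should move to (0,5), handing over an L position.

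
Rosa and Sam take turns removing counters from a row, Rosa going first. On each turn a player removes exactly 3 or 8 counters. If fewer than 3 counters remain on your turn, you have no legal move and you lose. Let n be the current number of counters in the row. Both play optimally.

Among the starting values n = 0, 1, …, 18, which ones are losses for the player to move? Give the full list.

0, 1, 2, 6, 7, 11, 12, 13, 17, 18

Positions with no move are L. A position that does have a move is losing for the player to move precisely when every available move leads to a winning position for the opponent. Fill in the labels:
n=0: no move → L
n=1: no move → L
n=2: no move → L
n=3: →0(L), so W
n=4: →1(L), so W
n=5: →2(L), so W
n=6: →3(W) only, which is W, so L
n=7: →4(W) only, which is W, so L
n=8: →0(L), so W
n=9: →6(L), so W
n=10: →7(L), so W
n=11: →8(W), 3(W) — all W, so L
n=12: →9(W), 4(W) — all W, so L
n=13: →10(W), 5(W) — all W, so L
n=14: →11(L), so W
n=15: →12(L), so W
n=16: →13(L), so W
n=17: →14(W), 9(W) — all W, so L
n=18: →15(W), 10(W) — all W, so L
Reading off the rows marked L gives the requested list; there are 10 such values of n.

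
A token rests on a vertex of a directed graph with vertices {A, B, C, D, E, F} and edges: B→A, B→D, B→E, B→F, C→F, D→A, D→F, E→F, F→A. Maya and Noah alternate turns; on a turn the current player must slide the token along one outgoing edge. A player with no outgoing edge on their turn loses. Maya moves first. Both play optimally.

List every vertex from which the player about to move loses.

A, C, E

Label each position W (a win for the player to move) or L (a loss). A position with no legal move is L; any other position is W exactly when some move reaches an L, and L when every move reaches a W.
Every edge goes from a vertex to one that appears earlier in the order A, F, E, D, B, C, so processing vertices in that order labels each vertex after all of its successors.
A: no outgoing edge → L
F: reaches L-position A → W
E: only reaches F(W), which is W → L
D: reaches L-position A → W
B: reaches L-position E → W
C: only reaches F(W), which is W → L
Reading off the rows marked L gives the requested list; there are 3 such vertices.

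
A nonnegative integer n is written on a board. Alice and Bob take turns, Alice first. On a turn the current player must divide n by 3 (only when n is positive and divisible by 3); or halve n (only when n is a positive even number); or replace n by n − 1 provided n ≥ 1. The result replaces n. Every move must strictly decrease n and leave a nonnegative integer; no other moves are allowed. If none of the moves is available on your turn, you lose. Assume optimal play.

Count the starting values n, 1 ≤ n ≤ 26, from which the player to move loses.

Build the W/L table. Terminal = L. A non-terminal position is W if it has a move to some L; otherwise it is L.
n=0: no move → L
n=1: can move to 0, which is L ⇒ W
n=2: the only move is to 1(W), a W ⇒ L
n=3: can move to 2, which is L ⇒ W
n=4: can move to 2, which is L ⇒ W
n=5: the only move is to 4(W), a W ⇒ L
n=6: can move to 2, which is L ⇒ W
n=7: the only move is to 6(W), a W ⇒ L
n=8: can move to 7, which is L ⇒ W
n=9: moves to 3(W), 8(W); every one is W ⇒ L
n=10: can move to 5, which is L ⇒ W
n=11: the only move is to 10(W), a W ⇒ L
n=12: can move to 11, which is L ⇒ W
n=13: the only move is to 12(W), a W ⇒ L
n=14: can move to 7, which is L ⇒ W
n=15: can move to 5, which is L ⇒ W
n=16: moves to 8(W), 15(W); every one is W ⇒ L
n=17: can move to 16, which is L ⇒ W
n=18: can move to 9, which is L ⇒ W
n=19: the only move is to 18(W), a W ⇒ L
n=20: can move to 19, which is L ⇒ W
n=21: can move to 7, which is L ⇒ W
n=22: can move to 11, which is L ⇒ W
n=23: the only move is to 22(W), a W ⇒ L
n=24: can move to 23, which is L ⇒ W
n=25: the only move is to 24(W), a W ⇒ L
n=26: can move to 13, which is L ⇒ W
L entries with 1 ≤ n ≤ 26 (n=0 is outside the asked range and is not counted): n = 2, 5, 7, 9, 11, 13, 16, 19, 23, 25; that makes 10.

10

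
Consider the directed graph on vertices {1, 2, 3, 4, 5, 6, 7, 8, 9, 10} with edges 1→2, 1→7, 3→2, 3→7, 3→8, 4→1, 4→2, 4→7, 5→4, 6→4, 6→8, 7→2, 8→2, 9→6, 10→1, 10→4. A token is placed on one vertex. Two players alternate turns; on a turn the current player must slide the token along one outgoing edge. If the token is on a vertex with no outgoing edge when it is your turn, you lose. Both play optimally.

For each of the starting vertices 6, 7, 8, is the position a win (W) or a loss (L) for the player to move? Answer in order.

6: L, 7: W, 8: W

Positions with no move are L. A position that does have a move is losing for the player to move precisely when every available move leads to a winning position for the opponent. Fill in the labels:
Every edge goes from a vertex to one that appears earlier in the order 2, 7, 1, 4, 8, 6, 10, 3, 9, 5, so processing vertices in that order labels each vertex after all of its successors.
2: no outgoing edge → L
7: reaches L-position 2 → W
1: reaches L-position 2 → W
4: reaches L-position 2 → W
8: reaches L-position 2 → W
6: only reaches 8(W), 4(W), all W → L
10: only reaches 4(W), 1(W), all W → L
3: reaches L-position 2 → W
9: reaches L-position 6 → W
5: only reaches 4(W), which is W → L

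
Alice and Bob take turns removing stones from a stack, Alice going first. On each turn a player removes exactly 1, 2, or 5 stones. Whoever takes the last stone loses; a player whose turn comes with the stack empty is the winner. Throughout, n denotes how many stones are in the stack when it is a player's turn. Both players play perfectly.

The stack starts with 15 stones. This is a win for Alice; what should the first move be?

Remove 2, leaving 13.

Positions with no move are W. A position that does have a move is losing for the player to move precisely when every available move leads to a winning position for the opponent. Fill in the labels:
n=0: no move; the opponent has just taken the last stone and therefore loses → W
n=1: the only move is to 0(W), a W ⇒ L
n=2: can move to 1, which is L ⇒ W
n=3: can move to 1, which is L ⇒ W
n=4: moves to 3(W), 2(W); every one is W ⇒ L
n=5: can move to 4, which is L ⇒ W
n=6: can move to 4, which is L ⇒ W
n=7: moves to 6(W), 5(W), 2(W); every one is W ⇒ L
n=8: can move to 7, which is L ⇒ W
n=9: can move to 7, which is L ⇒ W
n=10: moves to 9(W), 8(W), 5(W); every one is W ⇒ L
n=11: can move to 10, which is L ⇒ W
n=12: can move to 10, which is L ⇒ W
n=13: moves to 12(W), 11(W), 8(W); every one is W ⇒ L
n=14: can move to 13, which is L ⇒ W
n=15: can move to 13, which is L ⇒ W
From 15, the L positions reachable in one move are: 13, 10. Any move reaching one of these is winning.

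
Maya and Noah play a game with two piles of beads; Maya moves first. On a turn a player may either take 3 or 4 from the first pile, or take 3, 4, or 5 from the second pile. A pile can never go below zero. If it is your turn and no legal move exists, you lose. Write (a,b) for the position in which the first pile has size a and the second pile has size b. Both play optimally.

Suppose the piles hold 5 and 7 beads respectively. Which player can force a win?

Classify positions by backward induction: terminal positions (no move available) are L. From any other position, the mover wins iff some move reaches an L.
No move ever increases a pile, so every position that can arise here has a ≤ 5 and b ≤ 7; it is enough to label the cells with 0 ≤ a ≤ 5 and 0 ≤ b ≤ 7.
Every move lowers a or b (never raises either), so fill the grid row by row in increasing a, and left to right within a row: each cell's successors are then already labelled.
      b=0  b=1  b=2  b=3  b=4  b=5  b=6  b=7
a=0:    L    L    L    W    W    W    W    W
a=1:    L    L    L    W    W    W    W    W
a=2:    L    L    L    W    W    W    W    W
a=3:    W    W    W    L    L    L    W    W
a=4:    W    W    W    L    L    L    W    W
a=5:    W    W    W    L    L    L    W    W
Cells with no legal move (terminal, hence L): (0,0), (0,1), (0,2), (1,0), (1,1), (1,2), (2,0), (2,1), (2,2).
The remaining L cells, each justified by listing all of its moves:
(3,3): only reaches (0,3)(W), (3,0)(W), all W → L
(3,4): only reaches (0,4)(W), (3,1)(W), (3,0)(W), all W → L
(3,5): only reaches (0,5)(W), (3,2)(W), (3,1)(W), (3,0)(W), all W → L
(4,3): only reaches (1,3)(W), (0,3)(W), (4,0)(W), all W → L
(4,4): only reaches (1,4)(W), (0,4)(W), (4,1)(W), (4,0)(W), all W → L
(4,5): only reaches (1,5)(W), (0,5)(W), (4,2)(W), (4,1)(W), (4,0)(W), all W → L
(5,3): only reaches (2,3)(W), (1,3)(W), (5,0)(W), all W → L
(5,4): only reaches (2,4)(W), (1,4)(W), (5,1)(W), (5,0)(W), all W → L
(5,5): only reaches (2,5)(W), (1,5)(W), (5,2)(W), (5,1)(W), (5,0)(W), all W → L
Every other cell has at least one move into one of the L cells above, so it is W.
The starting position (5,7) is W: Maya should move to (5,4), handing over an L position.

Maya wins.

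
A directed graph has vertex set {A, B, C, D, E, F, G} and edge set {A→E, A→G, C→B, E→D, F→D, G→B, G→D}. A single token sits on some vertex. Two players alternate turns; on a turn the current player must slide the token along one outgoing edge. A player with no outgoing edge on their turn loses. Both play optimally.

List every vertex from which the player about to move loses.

Positions with no move are L. A position that does have a move is losing for the player to move precisely when every available move leads to a winning position for the opponent. Fill in the labels:
Every edge goes from a vertex to one that appears earlier in the order D, B, G, F, C, E, A, so processing vertices in that order labels each vertex after all of its successors.
D: no outgoing edge → L
B: no outgoing edge → L
G: W (go to B, an L position)
F: W (go to D, an L position)
C: W (go to B, an L position)
E: W (go to D, an L position)
A: L (options E(W), G(W) are all W)
Reading off the rows marked L gives the requested list; there are 3 such vertices.

A, B, D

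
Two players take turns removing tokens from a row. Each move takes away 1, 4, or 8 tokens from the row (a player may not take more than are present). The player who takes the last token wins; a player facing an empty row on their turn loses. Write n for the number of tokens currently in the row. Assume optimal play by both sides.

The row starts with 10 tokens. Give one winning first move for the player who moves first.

Compute win/loss labels from the base case upward. A position with no move is L. Any other position is W if it can reach an L in one move, else L.
n=0: no move → L
n=1: W (go to 0, an L position)
n=2: L (sole option 1(W) is W)
n=3: W (go to 2, an L position)
n=4: W (go to 0, an L position)
n=5: L (options 4(W), 1(W) are all W)
n=6: W (go to 5, an L position)
n=7: L (options 6(W), 3(W) are all W)
n=8: W (go to 7, an L position)
n=9: W (go to 5, an L position)
n=10: W (go to 2, an L position)
From 10, the L positions reachable in one move are: 2.

Remove 8, leaving 2.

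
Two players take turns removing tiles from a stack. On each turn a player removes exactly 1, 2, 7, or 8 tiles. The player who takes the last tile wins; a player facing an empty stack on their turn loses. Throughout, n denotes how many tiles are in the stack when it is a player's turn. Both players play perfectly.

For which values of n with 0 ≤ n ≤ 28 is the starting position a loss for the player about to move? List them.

0, 3, 6, 9, 12, 15, 18, 21, 24, 27

Work bottom-up. With no move the player to move loses. Otherwise the position is W if at least one move leads to an L position for the opponent, and L if every move leads to a W.
n=0: no move → L
n=1: →0(L), so W
n=2: →0(L), so W
n=3: →2(W), 1(W) — all W, so L
n=4: →3(L), so W
n=5: →3(L), so W
n=6: →5(W), 4(W) — all W, so L
n=7: →6(L), so W
n=8: →6(L), so W
n=9: →8(W), 7(W), 2(W), 1(W) — all W, so L
n=10: →9(L), so W
n=11: →9(L), so W
n=12: →11(W), 10(W), 5(W), 4(W) — all W, so L
n=13: →12(L), so W
n=14: →12(L), so W
n=15: →14(W), 13(W), 8(W), 7(W) — all W, so L
n=16: →15(L), so W
n=17: →15(L), so W
n=18: →17(W), 16(W), 11(W), 10(W) — all W, so L
n=19: →18(L), so W
n=20: →18(L), so W
n=21: →20(W), 19(W), 14(W), 13(W) — all W, so L
n=22: →21(L), so W
n=23: →21(L), so W
n=24: →23(W), 22(W), 17(W), 16(W) — all W, so L
n=25: →24(L), so W
n=26: →24(L), so W
n=27: →26(W), 25(W), 20(W), 19(W) — all W, so L
n=28: →27(L), so W
The losing starting values of n are exactly the entries labelled L in this table (10 of them).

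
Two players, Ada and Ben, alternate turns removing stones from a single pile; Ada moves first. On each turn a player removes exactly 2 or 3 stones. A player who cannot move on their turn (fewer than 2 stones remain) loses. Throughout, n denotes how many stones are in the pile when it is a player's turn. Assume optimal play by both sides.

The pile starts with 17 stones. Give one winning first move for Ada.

Remove 2, leaving 15.

Label each position W (a win for the player to move) or L (a loss). A position with no legal move is L; any other position is W exactly when some move reaches an L, and L when every move reaches a W.
n=0: no move → L
n=1: no move → L
n=2: →0(L), so W
n=3: →1(L), so W
n=4: →1(L), so W
n=5: →3(W), 2(W) — all W, so L
n=6: →4(W), 3(W) — all W, so L
n=7: →5(L), so W
n=8: →6(L), so W
n=9: →6(L), so W
n=10: →8(W), 7(W) — all W, so L
n=11: →9(W), 8(W) — all W, so L
n=12: →10(L), so W
n=13: →11(L), so W
n=14: →11(L), so W
n=15: →13(W), 12(W) — all W, so L
n=16: →14(W), 13(W) — all W, so L
n=17: →15(L), so W
From 17, the L positions reachable in one move are: 15.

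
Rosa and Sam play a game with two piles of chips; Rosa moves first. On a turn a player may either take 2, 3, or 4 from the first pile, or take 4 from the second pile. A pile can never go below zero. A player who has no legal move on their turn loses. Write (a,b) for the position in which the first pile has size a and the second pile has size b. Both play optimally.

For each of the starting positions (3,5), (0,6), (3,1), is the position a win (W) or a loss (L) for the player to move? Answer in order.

Build the W/L table. Terminal = L. A non-terminal position is W if it has a move to some L; otherwise it is L.
No move ever increases a pile, so every position that can arise here has a ≤ 3 and b ≤ 6; it is enough to label the cells with 0 ≤ a ≤ 3 and 0 ≤ b ≤ 6.
Every move lowers a or b (never raises either), so fill the grid row by row in increasing a, and left to right within a row: each cell's successors are then already labelled.
      b=0  b=1  b=2  b=3  b=4  b=5  b=6
a=0:    L    L    L    L    W    W    W
a=1:    L    L    L    L    W    W    W
a=2:    W    W    W    W    L    L    L
a=3:    W    W    W    W    L    L    L
Cells with no legal move (terminal, hence L): (0,0), (0,1), (0,2), (0,3), (1,0), (1,1), (1,2), (1,3).
The remaining L cells, each justified by listing all of its moves:
(2,4): →(0,4)(W), (2,0)(W) — all W, so L
(2,5): →(0,5)(W), (2,1)(W) — all W, so L
(2,6): →(0,6)(W), (2,2)(W) — all W, so L
(3,4): →(1,4)(W), (0,4)(W), (3,0)(W) — all W, so L
(3,5): →(1,5)(W), (0,5)(W), (3,1)(W) — all W, so L
(3,6): →(1,6)(W), (0,6)(W), (3,2)(W) — all W, so L
Every other cell has at least one move into one of the L cells above, so it is W.
(3,5): one of the L cells justified above, so L
(0,6): the move to (0,2) reaches an L cell, so W
(3,1): the move to (1,1) reaches an L cell, so W

(3,5): L, (0,6): W, (3,1): W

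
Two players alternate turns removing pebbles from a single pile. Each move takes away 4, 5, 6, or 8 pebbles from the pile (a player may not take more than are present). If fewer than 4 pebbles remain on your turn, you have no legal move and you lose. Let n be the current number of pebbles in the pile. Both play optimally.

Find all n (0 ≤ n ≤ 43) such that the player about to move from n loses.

0, 1, 2, 3, 12, 13, 14, 15, 24, 25, 26, 27, 36, 37, 38, 39

Use the standard recursion: the mover loses at a terminal position; elsewhere, the mover wins exactly when some move hands the opponent an L position.
n=0: no move → L
n=1: no move → L
n=2: no move → L
n=3: no move → L
n=4: →0(L), so W
n=5: →1(L), so W
n=6: →2(L), so W
n=7: →3(L), so W
n=8: →3(L), so W
n=9: →3(L), so W
n=10: →2(L), so W
n=11: →3(L), so W
n=12: →8(W), 7(W), 6(W), 4(W) — all W, so L
n=13: →9(W), 8(W), 7(W), 5(W) — all W, so L
n=14: →10(W), 9(W), 8(W), 6(W) — all W, so L
n=15: →11(W), 10(W), 9(W), 7(W) — all W, so L
n=16: →12(L), so W
n=17: →13(L), so W
n=18: →14(L), so W
n=19: →15(L), so W
n=20: →15(L), so W
n=21: →15(L), so W
n=22: →14(L), so W
n=23: →15(L), so W
n=24: →20(W), 19(W), 18(W), 16(W) — all W, so L
n=25: →21(W), 20(W), 19(W), 17(W) — all W, so L
n=26: →22(W), 21(W), 20(W), 18(W) — all W, so L
n=27: →23(W), 22(W), 21(W), 19(W) — all W, so L
n=28: →24(L), so W
n=29: →25(L), so W
n=30: →26(L), so W
n=31: →27(L), so W
n=32: →27(L), so W
n=33: →27(L), so W
n=34: →26(L), so W
n=35: →27(L), so W
n=36: →32(W), 31(W), 30(W), 28(W) — all W, so L
n=37: →33(W), 32(W), 31(W), 29(W) — all W, so L
n=38: →34(W), 33(W), 32(W), 30(W) — all W, so L
n=39: →35(W), 34(W), 33(W), 31(W) — all W, so L
n=40: →36(L), so W
n=41: →37(L), so W
n=42: →38(L), so W
n=43: →39(L), so W
Reading off the rows marked L gives the requested list; there are 16 such values of n.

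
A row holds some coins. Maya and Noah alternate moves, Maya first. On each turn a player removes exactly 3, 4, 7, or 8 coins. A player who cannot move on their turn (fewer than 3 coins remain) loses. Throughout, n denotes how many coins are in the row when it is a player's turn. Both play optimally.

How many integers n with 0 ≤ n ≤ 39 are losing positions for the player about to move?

Work bottom-up. With no move the player to move loses. Otherwise the position is W if at least one move leads to an L position for the opponent, and L if every move leads to a W.
n=0: no move → L
n=1: no move → L
n=2: no move → L
n=3: →0(L), so W
n=4: →1(L), so W
n=5: →2(L), so W
n=6: →2(L), so W
n=7: →0(L), so W
n=8: →1(L), so W
n=9: →2(L), so W
n=10: →2(L), so W
n=11: →8(W), 7(W), 4(W), 3(W) — all W, so L
n=12: →9(W), 8(W), 5(W), 4(W) — all W, so L
n=13: →10(W), 9(W), 6(W), 5(W) — all W, so L
n=14: →11(L), so W
n=15: →12(L), so W
n=16: →13(L), so W
n=17: →13(L), so W
n=18: →11(L), so W
n=19: →12(L), so W
n=20: →13(L), so W
n=21: →13(L), so W
n=22: →19(W), 18(W), 15(W), 14(W) — all W, so L
n=23: →20(W), 19(W), 16(W), 15(W) — all W, so L
n=24: →21(W), 20(W), 17(W), 16(W) — all W, so L
n=25: →22(L), so W
n=26: →23(L), so W
n=27: →24(L), so W
n=28: →24(L), so W
n=29: →22(L), so W
n=30: →23(L), so W
n=31: →24(L), so W
n=32: →24(L), so W
n=33: →30(W), 29(W), 26(W), 25(W) — all W, so L
n=34: →31(W), 30(W), 27(W), 26(W) — all W, so L
n=35: →32(W), 31(W), 28(W), 27(W) — all W, so L
n=36: →33(L), so W
n=37: →34(L), so W
n=38: →35(L), so W
n=39: →35(L), so W
L entries with 0 ≤ n ≤ 39: n = 0, 1, 2, 11, 12, 13, 22, 23, 24, 33, 34, 35; that makes 12.

12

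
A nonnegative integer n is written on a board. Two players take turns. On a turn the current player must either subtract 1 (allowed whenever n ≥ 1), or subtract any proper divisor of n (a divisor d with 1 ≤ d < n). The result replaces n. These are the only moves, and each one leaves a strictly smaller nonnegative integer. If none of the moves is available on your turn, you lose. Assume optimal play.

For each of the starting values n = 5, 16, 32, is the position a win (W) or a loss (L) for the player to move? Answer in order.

Classify positions by backward induction: terminal positions (no move available) are L. From any other position, the mover wins iff some move reaches an L.
n=0: no move → L
n=1: reaches L-position 0 → W
n=2: only reaches 1(W), which is W → L
n=3: reaches L-position 2 → W
n=4: reaches L-position 2 → W
n=5: only reaches 4(W), which is W → L
n=6: reaches L-position 5 → W
n=7: only reaches 6(W), which is W → L
n=8: reaches L-position 7 → W
n=9: only reaches 6(W), 8(W), all W → L
n=10: reaches L-position 5 → W
n=11: only reaches 10(W), which is W → L
n=12: reaches L-position 9 → W
n=13: only reaches 12(W), which is W → L
n=14: reaches L-position 7 → W
n=15: only reaches 10(W), 12(W), 14(W), all W → L
n=16: reaches L-position 15 → W
n=17: only reaches 16(W), which is W → L
n=18: reaches L-position 9 → W
n=19: only reaches 18(W), which is W → L
n=20: reaches L-position 15 → W
n=21: only reaches 14(W), 18(W), 20(W), all W → L
n=22: reaches L-position 11 → W
n=23: only reaches 22(W), which is W → L
n=24: reaches L-position 21 → W
n=25: only reaches 20(W), 24(W), all W → L
n=26: reaches L-position 13 → W
n=27: only reaches 18(W), 24(W), 26(W), all W → L
n=28: reaches L-position 21 → W
n=29: only reaches 28(W), which is W → L
n=30: reaches L-position 15 → W
n=31: only reaches 30(W), which is W → L
n=32: reaches L-position 31 → W

5: L, 16: W, 32: W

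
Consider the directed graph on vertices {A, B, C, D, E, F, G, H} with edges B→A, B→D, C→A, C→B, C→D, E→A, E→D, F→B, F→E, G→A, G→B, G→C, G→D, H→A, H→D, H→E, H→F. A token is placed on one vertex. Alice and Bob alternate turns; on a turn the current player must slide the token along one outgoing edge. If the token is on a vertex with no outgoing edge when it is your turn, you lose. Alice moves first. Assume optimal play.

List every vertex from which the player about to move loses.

Build the W/L table. Terminal = L. A non-terminal position is W if it has a move to some L; otherwise it is L.
Every edge goes from a vertex to one that appears earlier in the order D, A, B, C, E, F, G, H, so processing vertices in that order labels each vertex after all of its successors.
D: no outgoing edge → L
A: no outgoing edge → L
B: can move to A, which is L ⇒ W
C: can move to A, which is L ⇒ W
E: can move to A, which is L ⇒ W
F: moves to E(W), B(W); every one is W ⇒ L
G: can move to A, which is L ⇒ W
H: can move to F, which is L ⇒ W
Reading off the rows marked L gives the requested list; there are 3 such vertices.

A, D, F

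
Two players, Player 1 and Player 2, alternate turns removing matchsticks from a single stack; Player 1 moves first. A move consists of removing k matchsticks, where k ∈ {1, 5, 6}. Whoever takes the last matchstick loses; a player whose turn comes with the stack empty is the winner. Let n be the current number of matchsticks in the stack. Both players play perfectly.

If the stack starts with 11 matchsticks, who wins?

Player 1 wins.

Positions with no move are W. A position that does have a move is losing for the player to move precisely when every available move leads to a winning position for the opponent. Fill in the labels:
n=0: no move; the opponent has just taken the last matchstick and therefore loses → W
n=1: the only move is to 0(W), a W ⇒ L
n=2: can move to 1, which is L ⇒ W
n=3: the only move is to 2(W), a W ⇒ L
n=4: can move to 3, which is L ⇒ W
n=5: moves to 4(W), 0(W); every one is W ⇒ L
n=6: can move to 5, which is L ⇒ W
n=7: can move to 1, which is L ⇒ W
n=8: can move to 3, which is L ⇒ W
n=9: can move to 3, which is L ⇒ W
n=10: can move to 5, which is L ⇒ W
n=11: can move to 5, which is L ⇒ W
From 11 Player 1 can remove 6, leaving 5, reaching an L position.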